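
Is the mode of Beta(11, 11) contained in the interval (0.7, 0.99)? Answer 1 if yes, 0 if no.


Mode = (a-1)/(a+b-2) = 10/20 = 0.5
Interval: (0.7, 0.99)
Contains mode? 0

0


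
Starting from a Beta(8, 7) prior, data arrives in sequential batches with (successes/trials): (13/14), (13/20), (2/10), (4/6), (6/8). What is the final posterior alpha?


In sequential Bayesian updating, we sum all successes.
Total successes = 38
Final alpha = 8 + 38 = 46

46


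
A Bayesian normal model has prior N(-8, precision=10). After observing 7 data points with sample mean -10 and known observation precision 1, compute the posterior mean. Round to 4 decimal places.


Posterior mean = (prior_precision * prior_mean + n * data_precision * data_mean) / (prior_precision + n * data_precision)
Numerator = 10*-8 + 7*1*-10 = -150
Denominator = 10 + 7*1 = 17
Posterior mean = -8.8235

-8.8235


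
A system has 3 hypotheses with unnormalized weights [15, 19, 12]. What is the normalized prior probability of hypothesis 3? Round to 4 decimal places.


The normalized prior is the weight divided by the total.
Total weight = 46
P(H3) = 12 / 46 = 0.2609

0.2609


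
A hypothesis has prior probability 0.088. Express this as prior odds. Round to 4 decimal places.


Odds = P(H) / P(not H) = 0.088 / 0.912
= 0.0965

0.0965


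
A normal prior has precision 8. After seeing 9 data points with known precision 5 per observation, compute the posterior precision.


In the conjugate normal model, precisions add:
tau_posterior = tau_prior + n * tau_data
= 8 + 9*5 = 53

53


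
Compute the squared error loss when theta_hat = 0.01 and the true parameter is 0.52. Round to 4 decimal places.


L = (theta_hat - theta_true)^2
= (0.01 - 0.52)^2
= -0.51^2 = 0.2601

0.2601


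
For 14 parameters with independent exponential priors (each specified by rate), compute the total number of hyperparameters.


A exponential prior has 1 hyperparameter per parameter.
Total = 14 * 1 = 14

14


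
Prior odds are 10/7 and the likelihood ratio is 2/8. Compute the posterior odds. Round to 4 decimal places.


Posterior odds = prior odds * likelihood ratio
= (10/7) * (2/8)
= 20 / 56
= 0.3571

0.3571


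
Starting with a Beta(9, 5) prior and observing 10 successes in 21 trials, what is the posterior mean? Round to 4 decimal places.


Posterior parameters: alpha = 9 + 10 = 19
beta = 5 + 11 = 16
Posterior mean = alpha / (alpha + beta) = 19 / 35
= 0.5429

0.5429


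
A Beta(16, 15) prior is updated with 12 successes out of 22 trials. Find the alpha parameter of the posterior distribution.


In the Beta-Binomial conjugate update:
alpha_post = alpha_prior + successes
= 16 + 12
= 28

28


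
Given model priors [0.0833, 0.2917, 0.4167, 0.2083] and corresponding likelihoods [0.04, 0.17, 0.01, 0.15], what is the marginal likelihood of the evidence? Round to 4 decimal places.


P(E) = sum_i P(M_i) P(E|M_i)
= 0.0033 + 0.0496 + 0.0042 + 0.0312
= 0.0883

0.0883


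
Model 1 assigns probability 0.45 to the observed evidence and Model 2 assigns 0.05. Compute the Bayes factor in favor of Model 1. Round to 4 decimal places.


BF = P(data|M1) / P(data|M2)
= 0.45 / 0.05 = 9.0

9.0


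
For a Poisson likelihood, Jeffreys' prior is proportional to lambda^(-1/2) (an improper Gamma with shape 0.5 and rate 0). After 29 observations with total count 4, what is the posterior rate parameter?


Jeffreys' prior for Poisson is proportional to lambda^(-1/2).
Posterior is Gamma(0.5 + S, 0 + n) = Gamma(0.5 + 4, 29).
Posterior rate = 0 + n = 29

29.0


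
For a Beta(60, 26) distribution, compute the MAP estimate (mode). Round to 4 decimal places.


MAP = mode = (a-1)/(a+b-2)
= (60-1)/(60+26-2)
= 59/84 = 0.7024

0.7024


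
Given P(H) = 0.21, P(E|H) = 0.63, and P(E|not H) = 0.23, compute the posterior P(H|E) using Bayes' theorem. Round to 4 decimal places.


By Bayes' theorem: P(H|E) = P(E|H)*P(H) / P(E)
P(E) = P(E|H)*P(H) + P(E|not H)*P(not H)
P(E) = 0.63*0.21 + 0.23*0.79 = 0.314
P(H|E) = 0.63*0.21 / 0.314 = 0.4213

0.4213


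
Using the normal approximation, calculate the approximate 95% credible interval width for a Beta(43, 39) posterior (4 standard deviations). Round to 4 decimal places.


Var(Beta) = 43*39/(82^2 * 83) = 0.003
SD = 0.0548
Width ~ 4*SD = 0.2193

0.2193


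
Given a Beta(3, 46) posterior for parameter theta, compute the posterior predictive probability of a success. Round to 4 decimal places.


For a Beta-Bernoulli model, the predictive probability is the mean:
P(success) = 3/(3+46) = 3/49 = 0.0612

0.0612


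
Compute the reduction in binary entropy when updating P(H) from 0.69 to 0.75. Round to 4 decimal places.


H_before = -p*log2(p) - (1-p)*log2(1-p) for p=0.69: 0.8932
H_after for p=0.75: 0.8113
Reduction = 0.8932 - 0.8113 = 0.0819

0.0819


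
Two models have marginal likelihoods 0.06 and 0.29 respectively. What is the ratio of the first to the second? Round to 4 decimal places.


Evidence ratio = 0.06 / 0.29
= 0.2069

0.2069


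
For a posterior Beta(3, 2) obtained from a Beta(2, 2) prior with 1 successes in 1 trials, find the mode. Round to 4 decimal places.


Mode = (alpha - 1) / (alpha + beta - 2)
= 2 / 3
= 0.6667

0.6667


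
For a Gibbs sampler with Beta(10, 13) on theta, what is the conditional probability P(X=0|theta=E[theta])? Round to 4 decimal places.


E[theta] = 10/(10+13) = 0.4348
P(X=0|theta) = 1 - theta = 0.5652

0.5652


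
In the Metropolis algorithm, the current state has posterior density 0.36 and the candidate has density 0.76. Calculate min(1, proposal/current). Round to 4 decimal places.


Ratio = 0.76/0.36 = 2.1111
Acceptance probability = min(1, 2.1111)
= 1.0

1.0


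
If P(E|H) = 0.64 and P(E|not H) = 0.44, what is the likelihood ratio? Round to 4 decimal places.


Likelihood ratio = P(E|H) / P(E|not H)
= 0.64 / 0.44
= 1.4545

1.4545


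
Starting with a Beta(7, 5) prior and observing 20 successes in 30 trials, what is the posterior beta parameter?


Posterior beta = prior beta + failures
Failures = 30 - 20 = 10
beta_post = 5 + 10 = 15

15


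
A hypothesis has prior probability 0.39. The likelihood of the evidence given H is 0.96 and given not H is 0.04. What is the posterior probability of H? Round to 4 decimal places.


Using Bayes' theorem:
P(E) = 0.39 * 0.96 + 0.61 * 0.04
P(E) = 0.3988
P(H|E) = (0.39 * 0.96) / 0.3988 = 0.9388

0.9388


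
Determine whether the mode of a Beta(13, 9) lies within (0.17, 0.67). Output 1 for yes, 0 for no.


First find the mode: (a-1)/(a+b-2) = 0.6
Is 0.6 in (0.17, 0.67)? 1

1


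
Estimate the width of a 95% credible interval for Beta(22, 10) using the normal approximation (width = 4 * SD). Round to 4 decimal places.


For Beta(a,b): Var = ab/((a+b)^2(a+b+1))
Var = 0.0065, SD = 0.0807
Approximate 95% CI width = 4 * 0.0807 = 0.3227

0.3227


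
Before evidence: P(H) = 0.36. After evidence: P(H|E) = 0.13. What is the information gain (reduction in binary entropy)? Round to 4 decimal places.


Prior entropy = 0.9427
Posterior entropy = 0.5574
Information gain = 0.9427 - 0.5574 = 0.3852

0.3852


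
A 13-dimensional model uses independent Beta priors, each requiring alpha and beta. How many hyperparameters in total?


Per parameter: 2 (alpha and beta).
Total = 13 * 2 = 26

26


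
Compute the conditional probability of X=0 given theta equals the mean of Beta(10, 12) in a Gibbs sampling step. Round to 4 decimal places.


Mean of Beta(10, 12) = 0.4545
P(X=0 | theta=0.4545) = 0.5455

0.5455


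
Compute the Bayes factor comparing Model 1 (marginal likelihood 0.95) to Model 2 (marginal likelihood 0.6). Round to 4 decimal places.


BF12 = marginal likelihood of M1 / marginal likelihood of M2
= 0.95/0.6
= 1.5833

1.5833


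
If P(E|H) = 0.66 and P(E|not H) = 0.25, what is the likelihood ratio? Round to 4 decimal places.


Likelihood ratio = P(E|H) / P(E|not H)
= 0.66 / 0.25
= 2.64

2.64


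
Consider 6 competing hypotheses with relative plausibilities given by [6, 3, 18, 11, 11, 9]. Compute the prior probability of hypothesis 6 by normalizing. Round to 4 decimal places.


Sum of weights = 6 + 3 + 18 + 11 + 11 + 9 = 58
Normalized prior for H6 = 9 / 58
= 0.1552

0.1552


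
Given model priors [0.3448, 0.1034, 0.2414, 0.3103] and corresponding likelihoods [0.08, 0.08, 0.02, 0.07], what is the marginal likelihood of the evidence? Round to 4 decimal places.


P(E) = sum_i P(M_i) P(E|M_i)
= 0.0276 + 0.0083 + 0.0048 + 0.0217
= 0.0624

0.0624


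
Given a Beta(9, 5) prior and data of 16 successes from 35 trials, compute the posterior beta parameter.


Number of failures = 35 - 16 = 19
Posterior beta = 5 + 19 = 24

24


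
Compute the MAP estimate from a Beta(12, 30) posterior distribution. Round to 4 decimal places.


MAP = mode of Beta distribution
= (alpha - 1)/(alpha + beta - 2)
= (12-1)/(12+30-2)
= 11/40 = 0.275

0.275


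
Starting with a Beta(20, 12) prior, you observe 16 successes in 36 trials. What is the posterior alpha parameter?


For a Beta-Binomial conjugate model:
Posterior alpha = prior alpha + number of successes
= 20 + 16 = 36

36


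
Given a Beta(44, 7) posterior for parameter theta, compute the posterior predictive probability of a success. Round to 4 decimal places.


For a Beta-Bernoulli model, the predictive probability is the mean:
P(success) = 44/(44+7) = 44/51 = 0.8627

0.8627


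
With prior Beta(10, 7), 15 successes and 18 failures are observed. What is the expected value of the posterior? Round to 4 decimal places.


Posterior = Beta(25, 25)
E[theta] = alpha/(alpha+beta)
= 25/50 = 0.5

0.5


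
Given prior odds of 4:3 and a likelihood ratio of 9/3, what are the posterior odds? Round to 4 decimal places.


Posterior odds = prior odds * LR
Prior odds = 4/3 = 1.3333
LR = 9/3 = 3.0
Posterior odds = 1.3333 * 3.0 = 4.0

4.0


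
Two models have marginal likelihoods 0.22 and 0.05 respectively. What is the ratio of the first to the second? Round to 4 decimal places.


Evidence ratio = 0.22 / 0.05
= 4.4

4.4


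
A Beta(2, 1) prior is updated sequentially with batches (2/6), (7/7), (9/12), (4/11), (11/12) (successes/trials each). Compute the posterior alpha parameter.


Sequential conjugate updating is equivalent to a single batch update.
Total successes across all batches = 33
alpha_posterior = alpha_prior + total_successes = 2 + 33
= 35

35


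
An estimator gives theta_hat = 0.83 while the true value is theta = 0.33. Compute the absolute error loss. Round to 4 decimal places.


The absolute error loss is |theta_hat - theta|
= |0.83 - 0.33|
= 0.5

0.5


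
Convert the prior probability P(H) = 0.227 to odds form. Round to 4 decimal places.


P(not H) = 1 - 0.227 = 0.773
Odds = 0.227 / 0.773 = 0.2937

0.2937


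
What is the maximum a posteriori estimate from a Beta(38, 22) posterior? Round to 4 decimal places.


The MAP estimate equals the mode of the distribution.
Mode of Beta(a,b) = (a-1)/(a+b-2)
= 37/58
= 0.6379

0.6379


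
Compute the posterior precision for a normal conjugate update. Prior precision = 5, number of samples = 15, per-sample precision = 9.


tau_post = tau_0 + n * tau
= 5 + 15 * 9 = 140

140


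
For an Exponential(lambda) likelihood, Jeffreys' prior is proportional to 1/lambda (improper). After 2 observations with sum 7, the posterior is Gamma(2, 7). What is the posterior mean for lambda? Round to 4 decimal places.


Posterior = Gamma(n, sum_x) = Gamma(2, 7)
Posterior mean = shape/rate = 2/7
= 0.2857

0.2857


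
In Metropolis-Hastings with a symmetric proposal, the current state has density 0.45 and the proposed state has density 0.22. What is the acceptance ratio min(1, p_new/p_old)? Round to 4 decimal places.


Ratio = p_new / p_old = 0.22 / 0.45 = 0.4889
Acceptance = min(1, 0.4889) = 0.4889

0.4889


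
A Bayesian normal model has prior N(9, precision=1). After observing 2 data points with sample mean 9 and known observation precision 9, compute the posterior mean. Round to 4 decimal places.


Posterior mean = (prior_precision * prior_mean + n * data_precision * data_mean) / (prior_precision + n * data_precision)
Numerator = 1*9 + 2*9*9 = 171
Denominator = 1 + 2*9 = 19
Posterior mean = 9.0

9.0


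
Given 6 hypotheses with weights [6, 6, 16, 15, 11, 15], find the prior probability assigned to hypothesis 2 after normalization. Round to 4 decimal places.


To normalize, divide each weight by the sum of all weights.
Sum = 69
Prior(H2) = 6/69 = 0.087

0.087


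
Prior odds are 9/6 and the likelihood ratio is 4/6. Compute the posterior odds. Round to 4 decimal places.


Posterior odds = prior odds * likelihood ratio
= (9/6) * (4/6)
= 36 / 36
= 1.0

1.0


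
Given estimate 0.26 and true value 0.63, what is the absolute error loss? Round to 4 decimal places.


Absolute error = |estimate - true|
= |-0.37| = 0.37

0.37


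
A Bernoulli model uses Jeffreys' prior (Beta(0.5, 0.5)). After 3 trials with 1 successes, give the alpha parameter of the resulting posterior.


Posterior = Beta(prior_alpha + successes, prior_beta + failures)
= Beta(0.5 + 1, 0.5 + 2)
Posterior alpha = 0.5 + k = 0.5 + 1 = 1.5

1.5


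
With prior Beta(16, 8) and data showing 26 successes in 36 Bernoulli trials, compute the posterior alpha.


Conjugate update: alpha_posterior = alpha_prior + k
= 16 + 26 = 42

42


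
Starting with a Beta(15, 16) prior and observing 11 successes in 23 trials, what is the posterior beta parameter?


Posterior beta = prior beta + failures
Failures = 23 - 11 = 12
beta_post = 16 + 12 = 28

28


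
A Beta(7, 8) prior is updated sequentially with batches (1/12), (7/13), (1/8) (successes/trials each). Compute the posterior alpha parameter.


Sequential conjugate updating is equivalent to a single batch update.
Total successes across all batches = 9
alpha_posterior = alpha_prior + total_successes = 7 + 9
= 16

16


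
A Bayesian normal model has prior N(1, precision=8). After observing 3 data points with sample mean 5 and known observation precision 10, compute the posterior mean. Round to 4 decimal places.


Posterior mean = (prior_precision * prior_mean + n * data_precision * data_mean) / (prior_precision + n * data_precision)
Numerator = 8*1 + 3*10*5 = 158
Denominator = 8 + 3*10 = 38
Posterior mean = 4.1579

4.1579


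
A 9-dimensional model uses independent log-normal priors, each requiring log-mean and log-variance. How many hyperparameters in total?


Per parameter: 2 (log-mean and log-variance).
Total = 9 * 2 = 18

18


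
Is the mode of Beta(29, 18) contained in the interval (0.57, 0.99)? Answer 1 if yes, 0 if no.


Mode = (a-1)/(a+b-2) = 28/45 = 0.6222
Interval: (0.57, 0.99)
Contains mode? 1

1


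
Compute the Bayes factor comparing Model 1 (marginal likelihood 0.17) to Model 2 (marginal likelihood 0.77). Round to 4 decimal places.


BF12 = marginal likelihood of M1 / marginal likelihood of M2
= 0.17/0.77
= 0.2208

0.2208


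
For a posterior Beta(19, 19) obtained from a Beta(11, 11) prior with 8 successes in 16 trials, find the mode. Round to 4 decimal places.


Mode = (alpha - 1) / (alpha + beta - 2)
= 18 / 36
= 0.5

0.5


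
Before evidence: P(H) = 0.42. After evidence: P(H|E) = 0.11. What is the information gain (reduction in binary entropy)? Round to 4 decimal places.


Prior entropy = 0.9815
Posterior entropy = 0.4999
Information gain = 0.9815 - 0.4999 = 0.4815

0.4815


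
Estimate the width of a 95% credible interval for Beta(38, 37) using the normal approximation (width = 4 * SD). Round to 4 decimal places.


For Beta(a,b): Var = ab/((a+b)^2(a+b+1))
Var = 0.0033, SD = 0.0573
Approximate 95% CI width = 4 * 0.0573 = 0.2294

0.2294


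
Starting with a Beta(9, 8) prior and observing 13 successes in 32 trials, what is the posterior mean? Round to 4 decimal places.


Posterior parameters: alpha = 9 + 13 = 22
beta = 8 + 19 = 27
Posterior mean = alpha / (alpha + beta) = 22 / 49
= 0.449

0.449


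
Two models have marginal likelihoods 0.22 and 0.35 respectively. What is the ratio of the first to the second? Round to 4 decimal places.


Evidence ratio = 0.22 / 0.35
= 0.6286

0.6286


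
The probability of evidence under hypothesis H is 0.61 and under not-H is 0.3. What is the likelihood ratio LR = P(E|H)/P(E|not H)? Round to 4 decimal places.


LR = 0.61 / 0.3
= 2.0333

2.0333


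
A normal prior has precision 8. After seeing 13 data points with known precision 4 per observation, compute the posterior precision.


In the conjugate normal model, precisions add:
tau_posterior = tau_prior + n * tau_data
= 8 + 13*4 = 60

60


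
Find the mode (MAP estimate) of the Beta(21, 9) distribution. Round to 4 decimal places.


For Beta(a,b) with a,b > 1:
Mode = (a-1)/(a+b-2) = (21-1)/(30-2)
= 20/28 = 0.7143

0.7143


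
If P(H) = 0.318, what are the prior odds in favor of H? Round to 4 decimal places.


Prior odds = P(H) / (1 - P(H))
= 0.318 / 0.682
= 0.4663

0.4663


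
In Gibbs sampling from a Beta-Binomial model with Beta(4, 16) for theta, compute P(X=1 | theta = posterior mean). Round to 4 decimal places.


Posterior mean = alpha/(alpha+beta) = 4/20 = 0.2
P(X=1|theta=mean) = theta = 0.2

0.2


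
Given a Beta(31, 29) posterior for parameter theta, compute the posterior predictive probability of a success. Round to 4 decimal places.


For a Beta-Bernoulli model, the predictive probability is the mean:
P(success) = 31/(31+29) = 31/60 = 0.5167

0.5167


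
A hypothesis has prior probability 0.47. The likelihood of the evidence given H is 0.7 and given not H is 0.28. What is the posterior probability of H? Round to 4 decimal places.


Using Bayes' theorem:
P(E) = 0.47 * 0.7 + 0.53 * 0.28
P(E) = 0.4774
P(H|E) = (0.47 * 0.7) / 0.4774 = 0.6891

0.6891


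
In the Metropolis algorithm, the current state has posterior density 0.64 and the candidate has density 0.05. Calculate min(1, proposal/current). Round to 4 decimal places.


Ratio = 0.05/0.64 = 0.0781
Acceptance probability = min(1, 0.0781)
= 0.0781

0.0781


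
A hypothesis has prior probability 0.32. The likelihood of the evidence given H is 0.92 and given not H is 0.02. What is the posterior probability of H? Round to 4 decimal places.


Using Bayes' theorem:
P(E) = 0.32 * 0.92 + 0.68 * 0.02
P(E) = 0.308
P(H|E) = (0.32 * 0.92) / 0.308 = 0.9558

0.9558


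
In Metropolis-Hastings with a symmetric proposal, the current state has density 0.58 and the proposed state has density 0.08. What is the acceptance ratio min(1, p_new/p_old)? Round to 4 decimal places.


Ratio = p_new / p_old = 0.08 / 0.58 = 0.1379
Acceptance = min(1, 0.1379) = 0.1379

0.1379


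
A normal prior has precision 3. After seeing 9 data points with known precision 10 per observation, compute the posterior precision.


In the conjugate normal model, precisions add:
tau_posterior = tau_prior + n * tau_data
= 3 + 9*10 = 93

93


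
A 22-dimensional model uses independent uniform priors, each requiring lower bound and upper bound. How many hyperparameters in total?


Per parameter: 2 (lower bound and upper bound).
Total = 22 * 2 = 44

44


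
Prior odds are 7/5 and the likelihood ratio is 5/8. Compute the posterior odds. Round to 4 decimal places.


Posterior odds = prior odds * likelihood ratio
= (7/5) * (5/8)
= 35 / 40
= 0.875

0.875


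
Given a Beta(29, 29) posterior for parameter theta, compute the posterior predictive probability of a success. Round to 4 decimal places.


For a Beta-Bernoulli model, the predictive probability is the mean:
P(success) = 29/(29+29) = 29/58 = 0.5

0.5


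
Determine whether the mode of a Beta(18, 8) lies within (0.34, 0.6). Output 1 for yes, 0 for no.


First find the mode: (a-1)/(a+b-2) = 0.7083
Is 0.7083 in (0.34, 0.6)? 0

0


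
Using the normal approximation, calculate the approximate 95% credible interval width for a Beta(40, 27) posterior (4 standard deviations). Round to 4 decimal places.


Var(Beta) = 40*27/(67^2 * 68) = 0.0035
SD = 0.0595
Width ~ 4*SD = 0.2379

0.2379


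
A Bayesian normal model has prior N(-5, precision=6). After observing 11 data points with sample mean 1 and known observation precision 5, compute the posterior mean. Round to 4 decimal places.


Posterior mean = (prior_precision * prior_mean + n * data_precision * data_mean) / (prior_precision + n * data_precision)
Numerator = 6*-5 + 11*5*1 = 25
Denominator = 6 + 11*5 = 61
Posterior mean = 0.4098

0.4098


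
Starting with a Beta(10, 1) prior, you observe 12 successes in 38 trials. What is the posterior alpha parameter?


For a Beta-Binomial conjugate model:
Posterior alpha = prior alpha + number of successes
= 10 + 12 = 22

22


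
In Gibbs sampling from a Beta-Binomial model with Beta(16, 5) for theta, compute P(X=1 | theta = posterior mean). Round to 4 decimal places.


Posterior mean = alpha/(alpha+beta) = 16/21 = 0.7619
P(X=1|theta=mean) = theta = 0.7619

0.7619


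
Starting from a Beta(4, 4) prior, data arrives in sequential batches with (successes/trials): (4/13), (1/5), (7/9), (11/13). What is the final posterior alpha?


In sequential Bayesian updating, we sum all successes.
Total successes = 23
Final alpha = 4 + 23 = 27

27


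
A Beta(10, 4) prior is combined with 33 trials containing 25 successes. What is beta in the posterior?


In conjugate updating:
beta_posterior = beta_prior + (n - k)
= 4 + (33 - 25)
= 4 + 8 = 12

12


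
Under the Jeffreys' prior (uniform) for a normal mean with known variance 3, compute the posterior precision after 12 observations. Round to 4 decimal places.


Prior precision = 0 (flat prior).
Post. prec. = 0 + n/var = 12/3 = 4.0

4.0


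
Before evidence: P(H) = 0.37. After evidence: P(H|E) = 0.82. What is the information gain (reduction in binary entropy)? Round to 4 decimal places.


Prior entropy = 0.9507
Posterior entropy = 0.6801
Information gain = 0.9507 - 0.6801 = 0.2706

0.2706


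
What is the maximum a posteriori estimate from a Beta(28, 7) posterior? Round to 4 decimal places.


The MAP estimate equals the mode of the distribution.
Mode of Beta(a,b) = (a-1)/(a+b-2)
= 27/33
= 0.8182

0.8182


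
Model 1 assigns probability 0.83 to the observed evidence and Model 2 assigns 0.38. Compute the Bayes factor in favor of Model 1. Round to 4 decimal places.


BF = P(data|M1) / P(data|M2)
= 0.83 / 0.38 = 2.1842

2.1842


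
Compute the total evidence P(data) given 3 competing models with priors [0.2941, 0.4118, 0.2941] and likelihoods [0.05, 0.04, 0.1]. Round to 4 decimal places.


Marginal likelihood = sum P(model_i) * P(data|model_i)
Model 1: 0.2941 * 0.05 = 0.0147
Model 2: 0.4118 * 0.04 = 0.0165
Model 3: 0.2941 * 0.1 = 0.0294
Total = 0.0606

0.0606


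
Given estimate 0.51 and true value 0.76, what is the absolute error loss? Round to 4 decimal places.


Absolute error = |estimate - true|
= |-0.25| = 0.25

0.25


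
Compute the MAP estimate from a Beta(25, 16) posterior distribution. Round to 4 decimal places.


MAP = mode of Beta distribution
= (alpha - 1)/(alpha + beta - 2)
= (25-1)/(25+16-2)
= 24/39 = 0.6154

0.6154


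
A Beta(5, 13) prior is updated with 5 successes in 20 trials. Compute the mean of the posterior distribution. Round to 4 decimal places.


After update: Beta(10, 28)
Mean = 10 / (10 + 28) = 10 / 38
= 0.2632

0.2632


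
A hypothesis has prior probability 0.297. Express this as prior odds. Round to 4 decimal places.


Odds = P(H) / P(not H) = 0.297 / 0.703
= 0.4225

0.4225


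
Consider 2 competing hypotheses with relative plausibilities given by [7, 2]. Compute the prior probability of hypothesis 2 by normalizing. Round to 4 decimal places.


Sum of weights = 7 + 2 = 9
Normalized prior for H2 = 2 / 9
= 0.2222

0.2222


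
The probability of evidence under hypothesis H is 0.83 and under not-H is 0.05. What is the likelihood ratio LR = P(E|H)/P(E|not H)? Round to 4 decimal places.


LR = 0.83 / 0.05
= 16.6

16.6


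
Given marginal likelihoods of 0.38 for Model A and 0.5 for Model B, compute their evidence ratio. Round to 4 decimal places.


Ratio = ML(A) / ML(B) = 0.38/0.5
= 0.76

0.76


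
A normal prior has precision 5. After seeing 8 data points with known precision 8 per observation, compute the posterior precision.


In the conjugate normal model, precisions add:
tau_posterior = tau_prior + n * tau_data
= 5 + 8*8 = 69

69


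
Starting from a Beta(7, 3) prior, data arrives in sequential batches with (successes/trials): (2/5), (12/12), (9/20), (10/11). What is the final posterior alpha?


In sequential Bayesian updating, we sum all successes.
Total successes = 33
Final alpha = 7 + 33 = 40

40


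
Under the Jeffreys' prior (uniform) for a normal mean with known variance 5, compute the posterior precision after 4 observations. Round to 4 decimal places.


Prior precision = 0 (flat prior).
Post. prec. = 0 + n/var = 4/5 = 0.8

0.8


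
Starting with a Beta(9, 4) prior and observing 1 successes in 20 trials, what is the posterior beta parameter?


Posterior beta = prior beta + failures
Failures = 20 - 1 = 19
beta_post = 4 + 19 = 23

23


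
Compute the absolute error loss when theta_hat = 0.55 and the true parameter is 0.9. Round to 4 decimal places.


L = |theta_hat - theta_true|
= |0.55 - 0.9| = 0.35

0.35


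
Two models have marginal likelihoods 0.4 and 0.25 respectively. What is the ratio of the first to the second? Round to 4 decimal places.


Evidence ratio = 0.4 / 0.25
= 1.6

1.6


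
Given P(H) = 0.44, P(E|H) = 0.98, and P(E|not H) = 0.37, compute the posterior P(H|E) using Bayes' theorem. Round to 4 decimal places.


By Bayes' theorem: P(H|E) = P(E|H)*P(H) / P(E)
P(E) = P(E|H)*P(H) + P(E|not H)*P(not H)
P(E) = 0.98*0.44 + 0.37*0.56 = 0.6384
P(H|E) = 0.98*0.44 / 0.6384 = 0.6754

0.6754


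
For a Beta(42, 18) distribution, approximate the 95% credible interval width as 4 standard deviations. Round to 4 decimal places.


Variance of Beta(a,b) = ab / ((a+b)^2 * (a+b+1))
= 42*18 / ((60)^2 * 61)
= 0.0034
SD = sqrt(0.0034) = 0.0587
Width = 4 * SD = 0.2347

0.2347


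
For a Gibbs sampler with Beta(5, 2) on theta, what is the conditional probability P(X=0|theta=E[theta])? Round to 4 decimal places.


E[theta] = 5/(5+2) = 0.7143
P(X=0|theta) = 1 - theta = 0.2857

0.2857


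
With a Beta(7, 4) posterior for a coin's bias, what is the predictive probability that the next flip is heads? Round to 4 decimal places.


The predictive probability equals the posterior mean.
P(next = heads) = alpha / (alpha + beta)
= 7 / 11 = 0.6364

0.6364


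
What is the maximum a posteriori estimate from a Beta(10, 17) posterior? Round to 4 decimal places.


The MAP estimate equals the mode of the distribution.
Mode of Beta(a,b) = (a-1)/(a+b-2)
= 9/25
= 0.36

0.36


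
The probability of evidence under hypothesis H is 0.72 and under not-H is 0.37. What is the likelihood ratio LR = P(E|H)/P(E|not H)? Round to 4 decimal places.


LR = 0.72 / 0.37
= 1.9459

1.9459


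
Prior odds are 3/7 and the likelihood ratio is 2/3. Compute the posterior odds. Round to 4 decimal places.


Posterior odds = prior odds * likelihood ratio
= (3/7) * (2/3)
= 6 / 21
= 0.2857

0.2857


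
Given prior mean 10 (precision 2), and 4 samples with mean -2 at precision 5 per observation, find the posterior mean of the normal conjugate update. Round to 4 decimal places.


The posterior mean is a precision-weighted average of prior and data.
Post. prec. = 2 + 20 = 22
Post. mean = (20 + -40)/22 = -20/22 = -0.9091

-0.9091


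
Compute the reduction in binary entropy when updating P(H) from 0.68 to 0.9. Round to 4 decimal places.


H_before = -p*log2(p) - (1-p)*log2(1-p) for p=0.68: 0.9044
H_after for p=0.9: 0.469
Reduction = 0.9044 - 0.469 = 0.4354

0.4354


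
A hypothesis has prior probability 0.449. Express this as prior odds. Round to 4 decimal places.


Odds = P(H) / P(not H) = 0.449 / 0.551
= 0.8149

0.8149


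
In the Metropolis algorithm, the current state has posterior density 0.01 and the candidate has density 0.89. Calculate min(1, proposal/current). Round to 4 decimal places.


Ratio = 0.89/0.01 = 89.0
Acceptance probability = min(1, 89.0)
= 1.0

1.0


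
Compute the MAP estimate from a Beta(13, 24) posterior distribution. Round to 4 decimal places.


MAP = mode of Beta distribution
= (alpha - 1)/(alpha + beta - 2)
= (13-1)/(13+24-2)
= 12/35 = 0.3429

0.3429


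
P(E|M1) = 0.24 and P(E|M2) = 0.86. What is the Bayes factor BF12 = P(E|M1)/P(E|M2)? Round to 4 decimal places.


Bayes factor BF12 = P(E|M1) / P(E|M2)
= 0.24 / 0.86
= 0.2791

0.2791


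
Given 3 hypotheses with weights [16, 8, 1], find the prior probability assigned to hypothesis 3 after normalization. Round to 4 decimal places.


To normalize, divide each weight by the sum of all weights.
Sum = 25
Prior(H3) = 1/25 = 0.04

0.04


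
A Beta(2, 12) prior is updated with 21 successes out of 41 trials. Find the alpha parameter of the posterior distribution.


In the Beta-Binomial conjugate update:
alpha_post = alpha_prior + successes
= 2 + 21
= 23

23


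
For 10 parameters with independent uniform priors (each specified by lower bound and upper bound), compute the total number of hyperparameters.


A uniform prior has 2 hyperparameters per parameter.
Total = 10 * 2 = 20

20


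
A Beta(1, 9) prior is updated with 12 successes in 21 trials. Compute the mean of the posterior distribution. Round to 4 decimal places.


After update: Beta(13, 18)
Mean = 13 / (13 + 18) = 13 / 31
= 0.4194

0.4194


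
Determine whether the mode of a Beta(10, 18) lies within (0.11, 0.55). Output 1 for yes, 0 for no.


First find the mode: (a-1)/(a+b-2) = 0.3462
Is 0.3462 in (0.11, 0.55)? 1

1


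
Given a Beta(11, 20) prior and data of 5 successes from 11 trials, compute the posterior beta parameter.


Number of failures = 11 - 5 = 6
Posterior beta = 20 + 6 = 26

26


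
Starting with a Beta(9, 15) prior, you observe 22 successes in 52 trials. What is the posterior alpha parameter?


For a Beta-Binomial conjugate model:
Posterior alpha = prior alpha + number of successes
= 9 + 22 = 31

31


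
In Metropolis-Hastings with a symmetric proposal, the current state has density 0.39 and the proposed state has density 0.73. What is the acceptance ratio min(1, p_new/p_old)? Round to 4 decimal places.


Ratio = p_new / p_old = 0.73 / 0.39 = 1.8718
Acceptance = min(1, 1.8718) = 1.0

1.0


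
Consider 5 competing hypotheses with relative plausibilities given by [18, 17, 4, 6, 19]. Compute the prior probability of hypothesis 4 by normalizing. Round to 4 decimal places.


Sum of weights = 18 + 17 + 4 + 6 + 19 = 64
Normalized prior for H4 = 6 / 64
= 0.0938

0.0938


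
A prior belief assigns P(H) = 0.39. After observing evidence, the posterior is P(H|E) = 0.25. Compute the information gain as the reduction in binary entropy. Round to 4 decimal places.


H(prior) = -0.39*log2(0.39) - 0.61*log2(0.61)
= 0.9648
H(post) = -0.25*log2(0.25) - 0.75*log2(0.75)
= 0.8113
IG = 0.9648 - 0.8113 = 0.1535

0.1535


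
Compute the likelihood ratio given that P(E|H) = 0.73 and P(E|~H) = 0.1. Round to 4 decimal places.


LR = P(E|H) / P(E|~H)
= 0.73 / 0.1 = 7.3

7.3


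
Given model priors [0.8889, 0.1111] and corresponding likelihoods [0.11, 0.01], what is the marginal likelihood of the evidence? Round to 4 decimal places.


P(E) = sum_i P(M_i) P(E|M_i)
= 0.0978 + 0.0011
= 0.0989

0.0989


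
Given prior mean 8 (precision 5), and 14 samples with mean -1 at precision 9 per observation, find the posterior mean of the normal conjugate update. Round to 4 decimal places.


The posterior mean is a precision-weighted average of prior and data.
Post. prec. = 5 + 126 = 131
Post. mean = (40 + -126)/131 = -86/131 = -0.6565

-0.6565


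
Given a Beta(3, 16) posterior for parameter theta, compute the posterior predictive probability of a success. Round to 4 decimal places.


For a Beta-Bernoulli model, the predictive probability is the mean:
P(success) = 3/(3+16) = 3/19 = 0.1579

0.1579


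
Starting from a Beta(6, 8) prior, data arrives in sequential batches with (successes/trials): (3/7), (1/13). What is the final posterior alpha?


In sequential Bayesian updating, we sum all successes.
Total successes = 4
Final alpha = 6 + 4 = 10

10


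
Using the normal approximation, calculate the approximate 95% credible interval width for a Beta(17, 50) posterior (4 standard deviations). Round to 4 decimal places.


Var(Beta) = 17*50/(67^2 * 68) = 0.0028
SD = 0.0528
Width ~ 4*SD = 0.2111

0.2111


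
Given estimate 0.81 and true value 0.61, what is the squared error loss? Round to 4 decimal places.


Squared error = (estimate - true)^2
Difference = 0.2
Loss = 0.2^2 = 0.04

0.04


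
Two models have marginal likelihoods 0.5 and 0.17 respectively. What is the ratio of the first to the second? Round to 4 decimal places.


Evidence ratio = 0.5 / 0.17
= 2.9412

2.9412


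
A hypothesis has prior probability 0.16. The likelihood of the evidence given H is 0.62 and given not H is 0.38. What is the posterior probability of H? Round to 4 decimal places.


Using Bayes' theorem:
P(E) = 0.16 * 0.62 + 0.84 * 0.38
P(E) = 0.4184
P(H|E) = (0.16 * 0.62) / 0.4184 = 0.2371

0.2371


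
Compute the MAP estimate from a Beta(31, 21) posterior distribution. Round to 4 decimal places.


MAP = mode of Beta distribution
= (alpha - 1)/(alpha + beta - 2)
= (31-1)/(31+21-2)
= 30/50 = 0.6

0.6


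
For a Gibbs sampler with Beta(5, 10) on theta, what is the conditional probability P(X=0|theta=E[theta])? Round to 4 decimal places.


E[theta] = 5/(5+10) = 0.3333
P(X=0|theta) = 1 - theta = 0.6667

0.6667


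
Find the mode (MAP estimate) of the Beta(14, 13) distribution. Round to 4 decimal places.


For Beta(a,b) with a,b > 1:
Mode = (a-1)/(a+b-2) = (14-1)/(27-2)
= 13/25 = 0.52

0.52


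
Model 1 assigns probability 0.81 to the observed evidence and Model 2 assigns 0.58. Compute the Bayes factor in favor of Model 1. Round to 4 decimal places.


BF = P(data|M1) / P(data|M2)
= 0.81 / 0.58 = 1.3966

1.3966


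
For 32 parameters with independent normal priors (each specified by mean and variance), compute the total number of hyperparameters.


A normal prior has 2 hyperparameters per parameter.
Total = 32 * 2 = 64

64


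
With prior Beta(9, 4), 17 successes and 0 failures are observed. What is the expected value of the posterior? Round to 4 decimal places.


Posterior = Beta(26, 4)
E[theta] = alpha/(alpha+beta)
= 26/30 = 0.8667

0.8667


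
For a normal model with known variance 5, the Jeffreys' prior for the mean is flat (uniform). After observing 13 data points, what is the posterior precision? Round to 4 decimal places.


Jeffreys' prior for normal mean (known variance) is flat.
Prior precision = 0.
Posterior precision = prior_prec + n/sigma^2 = 0 + 13/5
= 2.6

2.6


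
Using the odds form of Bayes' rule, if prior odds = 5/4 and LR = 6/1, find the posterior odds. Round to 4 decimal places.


Bayes' rule in odds form: posterior odds = prior odds * LR
= (5 * 6) / (4 * 1)
= 30/4 = 7.5

7.5


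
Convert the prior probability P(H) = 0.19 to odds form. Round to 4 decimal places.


P(not H) = 1 - 0.19 = 0.81
Odds = 0.19 / 0.81 = 0.2346

0.2346


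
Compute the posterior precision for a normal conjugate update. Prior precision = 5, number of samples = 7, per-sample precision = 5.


tau_post = tau_0 + n * tau
= 5 + 7 * 5 = 40

40


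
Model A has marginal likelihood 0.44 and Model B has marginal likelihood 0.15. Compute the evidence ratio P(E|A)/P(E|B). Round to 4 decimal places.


Evidence ratio = P(E|A) / P(E|B)
= 0.44 / 0.15
= 2.9333

2.9333


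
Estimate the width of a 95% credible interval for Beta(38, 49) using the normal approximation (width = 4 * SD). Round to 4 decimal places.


For Beta(a,b): Var = ab/((a+b)^2(a+b+1))
Var = 0.0028, SD = 0.0529
Approximate 95% CI width = 4 * 0.0529 = 0.2115

0.2115


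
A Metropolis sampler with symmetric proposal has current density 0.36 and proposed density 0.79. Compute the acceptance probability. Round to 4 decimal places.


For symmetric proposals, acceptance = min(1, pi(x*)/pi(x))
= min(1, 0.79/0.36)
= min(1, 2.1944) = 1.0

1.0


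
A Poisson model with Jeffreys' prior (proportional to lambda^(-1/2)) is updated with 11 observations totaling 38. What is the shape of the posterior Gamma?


Posterior = Gamma(0.5 + S, n)
= Gamma(0.5 + 38, 11)
Posterior shape = 0.5 + S = 0.5 + 38 = 38.5

38.5


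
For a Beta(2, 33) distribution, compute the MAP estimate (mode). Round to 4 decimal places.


MAP = mode = (a-1)/(a+b-2)
= (2-1)/(2+33-2)
= 1/33 = 0.0303

0.0303


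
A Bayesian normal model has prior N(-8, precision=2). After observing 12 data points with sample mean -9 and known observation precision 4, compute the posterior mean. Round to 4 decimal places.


Posterior mean = (prior_precision * prior_mean + n * data_precision * data_mean) / (prior_precision + n * data_precision)
Numerator = 2*-8 + 12*4*-9 = -448
Denominator = 2 + 12*4 = 50
Posterior mean = -8.96

-8.96


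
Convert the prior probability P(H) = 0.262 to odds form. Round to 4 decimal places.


P(not H) = 1 - 0.262 = 0.738
Odds = 0.262 / 0.738 = 0.355

0.355


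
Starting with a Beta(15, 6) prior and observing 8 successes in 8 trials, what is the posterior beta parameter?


Posterior beta = prior beta + failures
Failures = 8 - 8 = 0
beta_post = 6 + 0 = 6

6


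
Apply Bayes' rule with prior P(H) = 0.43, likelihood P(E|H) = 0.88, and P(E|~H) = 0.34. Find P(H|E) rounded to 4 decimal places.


Step 1: Compute marginal P(E) = P(E|H)P(H) + P(E|~H)P(~H)
= 0.88*0.43 + 0.34*0.57 = 0.5722
Step 2: P(H|E) = P(E|H)P(H)/P(E) = 0.3784/0.5722
= 0.6613

0.6613


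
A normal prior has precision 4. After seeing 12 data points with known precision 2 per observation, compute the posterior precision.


In the conjugate normal model, precisions add:
tau_posterior = tau_prior + n * tau_data
= 4 + 12*2 = 28

28


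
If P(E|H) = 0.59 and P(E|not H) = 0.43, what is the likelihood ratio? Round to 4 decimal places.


Likelihood ratio = P(E|H) / P(E|not H)
= 0.59 / 0.43
= 1.3721

1.3721


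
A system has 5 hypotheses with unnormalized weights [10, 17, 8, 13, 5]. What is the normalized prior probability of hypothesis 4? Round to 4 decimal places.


The normalized prior is the weight divided by the total.
Total weight = 53
P(H4) = 13 / 53 = 0.2453

0.2453


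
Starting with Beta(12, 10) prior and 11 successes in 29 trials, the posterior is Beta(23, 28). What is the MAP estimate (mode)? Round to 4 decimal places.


The mode of Beta(a, b) when a > 1 and b > 1 is (a-1)/(a+b-2)
= (23 - 1) / (23 + 28 - 2)
= 22 / 49
= 0.449

0.449


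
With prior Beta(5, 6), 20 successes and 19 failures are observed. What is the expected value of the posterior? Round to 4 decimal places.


Posterior = Beta(25, 25)
E[theta] = alpha/(alpha+beta)
= 25/50 = 0.5

0.5


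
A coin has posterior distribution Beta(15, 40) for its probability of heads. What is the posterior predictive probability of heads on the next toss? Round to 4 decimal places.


Posterior predictive = E[theta] = alpha/(alpha+beta)
= 15/55
= 0.2727

0.2727


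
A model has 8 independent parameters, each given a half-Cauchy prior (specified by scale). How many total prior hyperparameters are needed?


Each half-Cauchy prior needs 1 hyperparameter (scale).
Total = 1 * 8 = 8

8


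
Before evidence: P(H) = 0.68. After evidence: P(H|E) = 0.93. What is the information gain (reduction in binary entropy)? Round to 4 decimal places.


Prior entropy = 0.9044
Posterior entropy = 0.3659
Information gain = 0.9044 - 0.3659 = 0.5385

0.5385
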